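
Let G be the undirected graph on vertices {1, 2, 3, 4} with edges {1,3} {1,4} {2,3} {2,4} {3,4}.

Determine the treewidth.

A width-2 tree decomposition is:
Bags: B1 = {2, 3, 4}  B2 = {1, 3, 4}
Tree: B1–B2
The largest bag has 3 vertices, giving width 2; this decomposition certifies tw(G) ≤ 2. For the lower bound, the 3 vertices {1, 3, 4} are pairwise adjacent, and any tree decomposition puts a clique entirely inside one bag — forcing width ≥ 2. Hence tw(G) = 2 exactly.

2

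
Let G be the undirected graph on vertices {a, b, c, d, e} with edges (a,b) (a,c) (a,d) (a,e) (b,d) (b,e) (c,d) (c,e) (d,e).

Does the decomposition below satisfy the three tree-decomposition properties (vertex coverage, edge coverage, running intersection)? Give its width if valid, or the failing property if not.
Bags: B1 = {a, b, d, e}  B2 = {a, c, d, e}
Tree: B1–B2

Every vertex of G appears in some bag (union = {a, b, c, d, e}); every edge is covered by a bag; and for each vertex v the set of bags containing v is connected in the bag tree. The decomposition is therefore valid. The largest bag has 4 vertices, so the width is 3.

Yes; width 3.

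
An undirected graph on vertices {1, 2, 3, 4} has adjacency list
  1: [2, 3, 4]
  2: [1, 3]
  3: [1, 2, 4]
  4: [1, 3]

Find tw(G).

2

A width-2 tree decomposition is:
Bags: B1 = {1, 2, 3}  B2 = {1, 3, 4}
Tree: B1–B2
Each bag holds 3 vertices, so the decomposition has width 2, which upper-bounds the treewidth. On the other hand G contains the 3-clique {1, 2, 3}. A clique must lie in a single bag of any decomposition, so no decomposition can have width below 2. Hence tw(G) = 2 exactly.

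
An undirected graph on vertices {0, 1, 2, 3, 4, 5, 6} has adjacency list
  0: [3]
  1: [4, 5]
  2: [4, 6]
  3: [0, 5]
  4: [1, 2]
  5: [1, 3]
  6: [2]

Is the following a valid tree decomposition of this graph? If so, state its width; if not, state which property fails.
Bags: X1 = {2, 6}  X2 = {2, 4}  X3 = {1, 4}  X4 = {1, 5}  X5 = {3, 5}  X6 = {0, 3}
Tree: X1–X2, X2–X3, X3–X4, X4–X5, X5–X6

Checking the three conditions: (i) the bags cover all of {0, 1, 2, 3, 4, 5, 6}; (ii) for each edge, some bag contains both endpoints; (iii) the bags containing any fixed vertex form a subtree. All hold, so the decomposition is valid with width 2 − 1 = 1.

Yes; width 1.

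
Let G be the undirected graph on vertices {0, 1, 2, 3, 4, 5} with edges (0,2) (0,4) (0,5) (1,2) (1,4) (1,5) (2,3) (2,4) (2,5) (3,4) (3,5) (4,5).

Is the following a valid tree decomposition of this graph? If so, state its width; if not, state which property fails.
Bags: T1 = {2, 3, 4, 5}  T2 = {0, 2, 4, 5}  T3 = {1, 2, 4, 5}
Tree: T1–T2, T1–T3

Yes; width 3.

Checking the three conditions: (i) the bags cover all of {0, 1, 2, 3, 4, 5}; (ii) for each edge, some bag contains both endpoints; (iii) the bags containing any fixed vertex form a subtree. All hold, so the decomposition is valid with width 4 − 1 = 3.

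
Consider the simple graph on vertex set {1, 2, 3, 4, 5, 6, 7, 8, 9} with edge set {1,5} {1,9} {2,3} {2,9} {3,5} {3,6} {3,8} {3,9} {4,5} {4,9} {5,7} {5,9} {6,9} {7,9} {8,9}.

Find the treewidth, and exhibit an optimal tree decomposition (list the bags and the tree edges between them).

The largest bag has 3 vertices, giving width 2; this decomposition certifies tw(G) ≤ 2. Conversely, {1, 5, 9} is a clique of size 3, and the vertices of any clique must share a bag in every tree decomposition; so some bag has ≥ 3 vertices and tw(G) ≥ 2. Therefore the treewidth is 2.

Treewidth 2.
Bags: B1 = {3, 5, 9}  B2 = {3, 6, 9}  B3 = {3, 8, 9}  B4 = {5, 7, 9}  B5 = {2, 3, 9}  B6 = {1, 5, 9}  B7 = {4, 5, 9}
Tree: B1–B2, B2–B3, B1–B4, B3–B5, B1–B6, B6–B7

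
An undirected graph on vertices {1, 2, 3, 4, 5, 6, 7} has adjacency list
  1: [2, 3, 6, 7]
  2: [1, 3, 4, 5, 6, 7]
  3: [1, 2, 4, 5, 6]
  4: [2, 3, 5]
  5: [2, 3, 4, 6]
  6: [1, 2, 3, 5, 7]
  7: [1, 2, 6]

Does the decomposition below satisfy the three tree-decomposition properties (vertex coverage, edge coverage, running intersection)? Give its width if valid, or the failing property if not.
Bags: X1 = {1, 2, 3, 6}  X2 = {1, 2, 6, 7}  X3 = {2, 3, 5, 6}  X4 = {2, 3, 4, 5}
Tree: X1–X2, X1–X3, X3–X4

Yes; width 3.

Vertex coverage: the bags together contain {1, 2, 3, 4, 5, 6, 7}, the full vertex set. Edge coverage: each edge of G has both endpoints in at least one bag. Running intersection: for every vertex, the bags containing it form a connected subtree. All three properties hold, so this is a valid tree decomposition of width max|bag| − 1 = 3, and hence tw(G) ≤ 3.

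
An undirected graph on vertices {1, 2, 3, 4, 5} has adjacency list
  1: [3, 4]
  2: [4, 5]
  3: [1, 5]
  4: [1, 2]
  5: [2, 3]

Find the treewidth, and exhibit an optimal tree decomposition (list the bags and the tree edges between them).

Each bag holds 3 vertices, so the decomposition has width 2, which upper-bounds the treewidth. For the lower bound, G contains the cycle 4–2–5–3–1–4, so G is not a forest; only forests have treewidth ≤ 1, hence tw(G) ≥ 2. Hence tw(G) = 2 exactly.

Treewidth 2.
Bags: B1 = {2, 4, 5}  B2 = {3, 4, 5}  B3 = {1, 3, 4}
Tree: B1–B2, B2–B3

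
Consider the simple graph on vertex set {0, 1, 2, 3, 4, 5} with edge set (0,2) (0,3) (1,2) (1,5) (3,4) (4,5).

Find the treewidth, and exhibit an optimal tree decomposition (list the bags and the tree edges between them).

Each bag holds 3 vertices, so the decomposition has width 2, which upper-bounds the treewidth. For the lower bound, G contains the cycle 4–3–0–2–1–5–4, so G is not a forest; only forests have treewidth ≤ 1, hence tw(G) ≥ 2. Combining the bounds, tw(G) = 2.

Treewidth 2.
One such decomposition:
Bags: B1 = {0, 3, 4}  B2 = {0, 2, 4}  B3 = {1, 2, 4}  B4 = {1, 4, 5}
Tree: B1–B2, B2–B3, B3–B4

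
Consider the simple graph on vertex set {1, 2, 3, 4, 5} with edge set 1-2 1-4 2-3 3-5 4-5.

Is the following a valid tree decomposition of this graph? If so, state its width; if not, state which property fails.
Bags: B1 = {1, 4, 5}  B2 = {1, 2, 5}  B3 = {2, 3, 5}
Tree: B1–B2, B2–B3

Yes; width 2.

Vertex coverage: the bags together contain {1, 2, 3, 4, 5}, the full vertex set. Edge coverage: each edge of G has both endpoints in at least one bag. Running intersection: for every vertex, the bags containing it form a connected subtree. All three properties hold, so this is a valid tree decomposition of width max|bag| − 1 = 2, and hence tw(G) ≤ 2.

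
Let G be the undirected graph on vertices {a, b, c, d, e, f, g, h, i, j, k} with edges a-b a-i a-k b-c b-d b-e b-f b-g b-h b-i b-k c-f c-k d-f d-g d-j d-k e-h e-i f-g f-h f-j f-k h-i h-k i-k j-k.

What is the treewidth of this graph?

3

A width-3 tree decomposition is:
Bags: B1 = {b, d, f, k}  B2 = {b, d, f, g}  B3 = {b, c, f, k}  B4 = {b, f, h, k}  B5 = {b, h, i, k}  B6 = {d, f, j, k}  B7 = {a, b, i, k}  B8 = {b, e, h, i}
Tree: B1–B2, B1–B3, B3–B4, B4–B5, B1–B6, B5–B7, B5–B8
The largest bag has 4 vertices, giving width 3; this decomposition certifies tw(G) ≤ 3. On the other hand G contains the 4-clique {d, f, j, k}. A clique must lie in a single bag of any decomposition, so no decomposition can have width below 3. The upper and lower bounds meet at 3, so that is the treewidth.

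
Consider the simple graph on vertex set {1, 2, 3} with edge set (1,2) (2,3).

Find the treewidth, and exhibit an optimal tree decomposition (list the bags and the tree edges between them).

Each bag holds 2 vertices, so the decomposition has width 1, which upper-bounds the treewidth. G has an edge, so its treewidth is at least 1. Hence tw(G) = 1 exactly.

Treewidth 1.
One such decomposition:
Bags: B1 = {1, 2}  B2 = {2, 3}
Tree: B1–B2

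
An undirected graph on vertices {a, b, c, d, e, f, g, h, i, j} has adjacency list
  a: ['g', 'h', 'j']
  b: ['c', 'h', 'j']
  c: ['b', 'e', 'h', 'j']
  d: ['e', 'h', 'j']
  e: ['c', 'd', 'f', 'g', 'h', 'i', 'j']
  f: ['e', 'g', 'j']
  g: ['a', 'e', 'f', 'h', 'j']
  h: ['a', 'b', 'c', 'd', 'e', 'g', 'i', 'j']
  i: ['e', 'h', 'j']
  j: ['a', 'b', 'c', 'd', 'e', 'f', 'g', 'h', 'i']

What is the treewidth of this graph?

3

A width-3 tree decomposition is:
Bags: B1 = {e, g, h, j}  B2 = {e, h, i, j}  B3 = {c, e, h, j}  B4 = {e, f, g, j}  B5 = {a, g, h, j}  B6 = {b, c, h, j}  B7 = {d, e, h, j}
Tree: B1–B2, B2–B3, B1–B4, B1–B5, B3–B6, B3–B7
Each bag holds 4 vertices, so the decomposition has width 3, which upper-bounds the treewidth. Conversely, {d, e, h, j} is a clique of size 4, and the vertices of any clique must share a bag in every tree decomposition; so some bag has ≥ 4 vertices and tw(G) ≥ 3. Combining the bounds, tw(G) = 3.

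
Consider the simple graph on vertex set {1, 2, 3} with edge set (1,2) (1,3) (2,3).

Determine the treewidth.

A width-2 tree decomposition is:
Bags: B1 = {1, 2, 3}
Tree: (single bag)
A single bag containing all 3 vertices is trivially a valid decomposition of width 2. Conversely, {1, 2, 3} is a clique of size 3, and the vertices of any clique must share a bag in every tree decomposition; so some bag has ≥ 3 vertices and tw(G) ≥ 2. Therefore the treewidth is 2.

2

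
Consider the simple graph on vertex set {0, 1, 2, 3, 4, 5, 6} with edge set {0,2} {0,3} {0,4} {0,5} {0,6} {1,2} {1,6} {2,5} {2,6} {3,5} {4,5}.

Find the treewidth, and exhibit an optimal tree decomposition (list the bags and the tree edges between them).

The largest bag has 3 vertices, giving width 2; this decomposition certifies tw(G) ≤ 2. On the other hand G contains the 3-clique {0, 2, 5}. A clique must lie in a single bag of any decomposition, so no decomposition can have width below 2. Hence tw(G) = 2 exactly.

Treewidth 2.
One such decomposition:
Bags: B1 = {0, 2, 6}  B2 = {0, 2, 5}  B3 = {0, 3, 5}  B4 = {0, 4, 5}  B5 = {1, 2, 6}
Tree: B1–B2, B2–B3, B3–B4, B1–B5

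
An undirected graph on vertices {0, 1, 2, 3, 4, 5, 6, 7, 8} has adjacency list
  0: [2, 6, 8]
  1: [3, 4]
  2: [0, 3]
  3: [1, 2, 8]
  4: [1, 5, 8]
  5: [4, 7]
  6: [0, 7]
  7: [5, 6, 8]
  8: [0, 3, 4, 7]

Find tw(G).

A width-3 tree decomposition is:
Bags: B1 = {0, 2, 3, 6}  B2 = {0, 3, 6, 8}  B3 = {3, 6, 7, 8}  B4 = {1, 3, 7, 8}  B5 = {1, 4, 7, 8}  B6 = {1, 4, 5, 7}
Tree: B1–B2, B2–B3, B3–B4, B4–B5, B5–B6
Each bag holds 4 vertices, so the decomposition has width 3, which upper-bounds the treewidth. For the lower bound: the 4 vertex sets {0,2,6}, {3}, {8}, {1,4,5,7} are disjoint, each induces a connected subgraph, and every pair is joined by at least one edge of G. Contracting each set to a single vertex therefore yields K_{4} as a minor, and since treewidth is minor-monotone, tw(G) ≥ tw(K_{4}) = 3. Combining the bounds, tw(G) = 3.

3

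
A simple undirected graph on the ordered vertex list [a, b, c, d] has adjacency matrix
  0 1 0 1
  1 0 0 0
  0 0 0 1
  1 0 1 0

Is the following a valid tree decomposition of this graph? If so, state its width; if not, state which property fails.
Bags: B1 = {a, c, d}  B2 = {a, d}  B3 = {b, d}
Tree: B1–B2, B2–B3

No — edge (a,b) lies in no bag.

A tree decomposition must satisfy three properties: every vertex lies in some bag; for every edge, both endpoints lie together in some bag; and for every vertex, the bags containing it form a connected subtree. Here edge (a,b) lies in no bag, so the decomposition is invalid.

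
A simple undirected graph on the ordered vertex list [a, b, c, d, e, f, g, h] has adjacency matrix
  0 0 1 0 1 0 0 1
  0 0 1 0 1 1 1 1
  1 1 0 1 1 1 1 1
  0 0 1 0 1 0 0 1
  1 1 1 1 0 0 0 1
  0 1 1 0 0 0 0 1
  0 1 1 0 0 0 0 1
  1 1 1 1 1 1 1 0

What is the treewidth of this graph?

A width-3 tree decomposition is:
Bags: B1 = {b, c, e, h}  B2 = {b, c, g, h}  B3 = {b, c, f, h}  B4 = {a, c, e, h}  B5 = {c, d, e, h}
Tree: B1–B2, B2–B3, B1–B4, B4–B5
Every bag has size at most 4, so the width is 4 − 1 = 3 and tw(G) ≤ 3. On the other hand G contains the 4-clique {c, d, e, h}. A clique must lie in a single bag of any decomposition, so no decomposition can have width below 3. The upper and lower bounds meet at 3, so that is the treewidth.

3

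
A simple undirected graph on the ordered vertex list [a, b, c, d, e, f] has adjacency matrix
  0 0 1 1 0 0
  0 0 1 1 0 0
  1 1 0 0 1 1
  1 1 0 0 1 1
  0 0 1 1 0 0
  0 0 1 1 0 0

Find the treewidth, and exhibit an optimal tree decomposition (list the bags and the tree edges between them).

Treewidth 2.
Bags: B1 = {c, d, e}  B2 = {a, c, d}  B3 = {b, c, d}  B4 = {c, d, f}
Tree: B1–B2, B2–B3, B3–B4

The largest bag has 3 vertices, giving width 2; this decomposition certifies tw(G) ≤ 2. For the lower bound, G contains the cycle c–e–d–a–c, so G is not a forest; only forests have treewidth ≤ 1, hence tw(G) ≥ 2. Therefore the treewidth is 2.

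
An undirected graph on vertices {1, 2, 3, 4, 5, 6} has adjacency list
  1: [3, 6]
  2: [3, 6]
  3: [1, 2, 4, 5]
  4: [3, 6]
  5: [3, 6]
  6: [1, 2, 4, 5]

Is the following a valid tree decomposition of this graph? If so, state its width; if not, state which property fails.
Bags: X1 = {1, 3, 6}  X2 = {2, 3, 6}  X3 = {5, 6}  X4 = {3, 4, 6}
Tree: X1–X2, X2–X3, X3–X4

A tree decomposition must satisfy three properties: every vertex lies in some bag; for every edge, both endpoints lie together in some bag; and for every vertex, the bags containing it form a connected subtree. Here edge (3,5) lies in no bag, so the decomposition is invalid.

No — edge (3,5) lies in no bag.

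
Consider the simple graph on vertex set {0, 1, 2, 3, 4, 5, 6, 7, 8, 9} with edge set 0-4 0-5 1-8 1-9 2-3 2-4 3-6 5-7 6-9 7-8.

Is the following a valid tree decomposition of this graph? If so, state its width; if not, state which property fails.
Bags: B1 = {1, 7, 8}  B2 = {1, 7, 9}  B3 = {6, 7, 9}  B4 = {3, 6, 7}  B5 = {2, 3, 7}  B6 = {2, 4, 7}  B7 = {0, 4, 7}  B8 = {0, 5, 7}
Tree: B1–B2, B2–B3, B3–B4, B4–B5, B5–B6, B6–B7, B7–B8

Vertex coverage: the bags together contain {0, 1, 2, 3, 4, 5, 6, 7, 8, 9}, the full vertex set. Edge coverage: each edge of G has both endpoints in at least one bag. Running intersection: for every vertex, the bags containing it form a connected subtree. All three properties hold, so this is a valid tree decomposition of width max|bag| − 1 = 2, and hence tw(G) ≤ 2.

Yes; width 2.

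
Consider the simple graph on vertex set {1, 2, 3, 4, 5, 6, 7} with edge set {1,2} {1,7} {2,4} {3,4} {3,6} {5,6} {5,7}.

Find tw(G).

2

A width-2 tree decomposition is:
Bags: B1 = {3, 4, 6}  B2 = {4, 5, 6}  B3 = {4, 5, 7}  B4 = {1, 4, 7}  B5 = {1, 2, 4}
Tree: B1–B2, B2–B3, B3–B4, B4–B5
Each bag holds 3 vertices, so the decomposition has width 2, which upper-bounds the treewidth. For the lower bound, G contains the cycle 4–3–6–5–7–1–2–4, so G is not a forest; only forests have treewidth ≤ 1, hence tw(G) ≥ 2. Hence tw(G) = 2 exactly.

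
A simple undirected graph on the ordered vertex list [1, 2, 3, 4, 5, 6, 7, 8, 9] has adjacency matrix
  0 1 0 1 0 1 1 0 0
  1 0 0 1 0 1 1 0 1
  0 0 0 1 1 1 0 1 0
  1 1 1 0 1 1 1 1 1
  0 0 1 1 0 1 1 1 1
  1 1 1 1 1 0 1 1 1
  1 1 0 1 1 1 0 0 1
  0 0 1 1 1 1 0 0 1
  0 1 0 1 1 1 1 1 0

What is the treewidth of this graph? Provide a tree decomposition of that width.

Each bag holds 5 vertices, so the decomposition has width 4, which upper-bounds the treewidth. For the lower bound, the 5 vertices {1, 2, 4, 6, 7} are pairwise adjacent, and any tree decomposition puts a clique entirely inside one bag — forcing width ≥ 4. Hence tw(G) = 4 exactly.

Treewidth 4.
One optimal decomposition is:
Bags: B1 = {1, 2, 4, 6, 7}  B2 = {2, 4, 6, 7, 9}  B3 = {4, 5, 6, 7, 9}  B4 = {4, 5, 6, 8, 9}  B5 = {3, 4, 5, 6, 8}
Tree: B1–B2, B2–B3, B3–B4, B4–B5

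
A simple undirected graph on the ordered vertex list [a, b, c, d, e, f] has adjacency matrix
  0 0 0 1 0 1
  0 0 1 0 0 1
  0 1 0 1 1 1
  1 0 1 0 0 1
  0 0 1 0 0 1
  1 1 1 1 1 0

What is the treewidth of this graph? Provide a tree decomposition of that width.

The largest bag has 3 vertices, giving width 2; this decomposition certifies tw(G) ≤ 2. On the other hand G contains the 3-clique {c, d, f}. A clique must lie in a single bag of any decomposition, so no decomposition can have width below 2. Hence tw(G) = 2 exactly.

Treewidth 2.
Bags: B1 = {c, e, f}  B2 = {b, c, f}  B3 = {c, d, f}  B4 = {a, d, f}
Tree: B1–B2, B1–B3, B3–B4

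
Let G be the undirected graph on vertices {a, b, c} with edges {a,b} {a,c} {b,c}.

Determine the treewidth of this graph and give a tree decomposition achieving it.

Treewidth 2.
Bags: B1 = {a, b, c}
Tree: (single bag)

With just one bag of size 3, the width is 3 − 1 = 2, so tw(G) ≤ 2. For the lower bound, the 3 vertices {a, b, c} are pairwise adjacent, and any tree decomposition puts a clique entirely inside one bag — forcing width ≥ 2. Therefore the treewidth is 2.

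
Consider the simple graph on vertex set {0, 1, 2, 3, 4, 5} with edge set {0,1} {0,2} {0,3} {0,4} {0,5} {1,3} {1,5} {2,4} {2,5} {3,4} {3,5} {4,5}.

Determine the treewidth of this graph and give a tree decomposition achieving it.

Every bag has size at most 4, so the width is 4 − 1 = 3 and tw(G) ≤ 3. Conversely, {0, 2, 4, 5} is a clique of size 4, and the vertices of any clique must share a bag in every tree decomposition; so some bag has ≥ 4 vertices and tw(G) ≥ 3. The upper and lower bounds meet at 3, so that is the treewidth.

Treewidth 3.
Bags: B1 = {0, 1, 3, 5}  B2 = {0, 3, 4, 5}  B3 = {0, 2, 4, 5}
Tree: B1–B2, B2–B3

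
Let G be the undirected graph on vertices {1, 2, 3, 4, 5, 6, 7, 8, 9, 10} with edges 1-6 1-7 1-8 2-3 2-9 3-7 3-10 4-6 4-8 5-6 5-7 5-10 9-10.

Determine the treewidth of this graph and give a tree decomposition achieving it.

The largest bag has 3 vertices, giving width 2; this decomposition certifies tw(G) ≤ 2. For the lower bound, G contains the cycle 4–8–1–6–4, so G is not a forest; only forests have treewidth ≤ 1, hence tw(G) ≥ 2. Therefore the treewidth is 2.

Treewidth 2.
Bags: B1 = {4, 6, 8}  B2 = {1, 6, 8}  B3 = {1, 5, 6}  B4 = {1, 5, 7}  B5 = {5, 7, 10}  B6 = {3, 7, 10}  B7 = {3, 9, 10}  B8 = {2, 3, 9}
Tree: B1–B2, B2–B3, B3–B4, B4–B5, B5–B6, B6–B7, B7–B8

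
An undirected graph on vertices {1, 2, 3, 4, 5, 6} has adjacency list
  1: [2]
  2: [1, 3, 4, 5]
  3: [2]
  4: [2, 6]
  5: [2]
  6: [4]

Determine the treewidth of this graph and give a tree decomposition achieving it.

Each bag holds 2 vertices, so the decomposition has width 1, which upper-bounds the treewidth. G has an edge, so its treewidth is at least 1. Combining the bounds, tw(G) = 1.

Treewidth 1.
One optimal decomposition is:
Bags: B1 = {2, 4}  B2 = {4, 6}  B3 = {2, 3}  B4 = {1, 2}  B5 = {2, 5}
Tree: B1–B2, B1–B3, B1–B4, B3–B5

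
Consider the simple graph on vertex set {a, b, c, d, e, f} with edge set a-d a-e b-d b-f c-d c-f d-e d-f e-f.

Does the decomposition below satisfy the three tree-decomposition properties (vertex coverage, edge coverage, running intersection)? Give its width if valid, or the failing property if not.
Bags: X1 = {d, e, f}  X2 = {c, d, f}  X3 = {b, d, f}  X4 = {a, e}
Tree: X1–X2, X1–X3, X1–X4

No — edge (d,a) lies in no bag.

A tree decomposition must satisfy three properties: every vertex lies in some bag; for every edge, both endpoints lie together in some bag; and for every vertex, the bags containing it form a connected subtree. Here edge (d,a) lies in no bag, so the decomposition is invalid.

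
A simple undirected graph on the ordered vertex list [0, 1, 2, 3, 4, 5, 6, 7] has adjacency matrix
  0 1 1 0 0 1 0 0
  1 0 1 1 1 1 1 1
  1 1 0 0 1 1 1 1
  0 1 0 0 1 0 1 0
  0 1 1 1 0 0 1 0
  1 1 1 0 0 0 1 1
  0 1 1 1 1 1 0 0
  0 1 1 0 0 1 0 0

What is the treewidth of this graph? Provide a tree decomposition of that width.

Treewidth 3.
Bags: B1 = {1, 2, 5, 7}  B2 = {0, 1, 2, 5}  B3 = {1, 2, 5, 6}  B4 = {1, 2, 4, 6}  B5 = {1, 3, 4, 6}
Tree: B1–B2, B1–B3, B3–B4, B4–B5

The largest bag has 4 vertices, giving width 3; this decomposition certifies tw(G) ≤ 3. For the lower bound, the 4 vertices {1, 2, 4, 6} are pairwise adjacent, and any tree decomposition puts a clique entirely inside one bag — forcing width ≥ 3. Combining the bounds, tw(G) = 3.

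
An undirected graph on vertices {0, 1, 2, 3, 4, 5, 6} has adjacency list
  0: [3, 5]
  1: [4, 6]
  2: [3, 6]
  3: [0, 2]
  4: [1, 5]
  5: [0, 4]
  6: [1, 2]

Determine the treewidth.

A width-2 tree decomposition is:
Bags: B1 = {1, 4, 6}  B2 = {4, 5, 6}  B3 = {0, 5, 6}  B4 = {0, 3, 6}  B5 = {2, 3, 6}
Tree: B1–B2, B2–B3, B3–B4, B4–B5
The largest bag has 3 vertices, giving width 2; this decomposition certifies tw(G) ≤ 2. Since 6–1–4–5–0–3–2–6 is a cycle in G, G is not acyclic. Forests are exactly the graphs of treewidth ≤ 1, so tw(G) ≥ 2. The upper and lower bounds meet at 2, so that is the treewidth.

2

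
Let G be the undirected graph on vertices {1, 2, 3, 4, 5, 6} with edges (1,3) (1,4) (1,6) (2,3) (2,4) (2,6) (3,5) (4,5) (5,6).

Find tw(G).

3

A width-3 tree decomposition is:
Bags: B1 = {1, 3, 4, 6}  B2 = {3, 4, 5, 6}  B3 = {2, 3, 4, 6}
Tree: B1–B2, B2–B3
Every bag has size at most 4, so the width is 4 − 1 = 3 and tw(G) ≤ 3. For the lower bound: the 4 vertex sets {1,3}, {4,5}, {6}, {2} are disjoint, each induces a connected subgraph, and every pair is joined by at least one edge of G. Contracting each set to a single vertex therefore yields K_{4} as a minor, and since treewidth is minor-monotone, tw(G) ≥ tw(K_{4}) = 3. Combining the bounds, tw(G) = 3.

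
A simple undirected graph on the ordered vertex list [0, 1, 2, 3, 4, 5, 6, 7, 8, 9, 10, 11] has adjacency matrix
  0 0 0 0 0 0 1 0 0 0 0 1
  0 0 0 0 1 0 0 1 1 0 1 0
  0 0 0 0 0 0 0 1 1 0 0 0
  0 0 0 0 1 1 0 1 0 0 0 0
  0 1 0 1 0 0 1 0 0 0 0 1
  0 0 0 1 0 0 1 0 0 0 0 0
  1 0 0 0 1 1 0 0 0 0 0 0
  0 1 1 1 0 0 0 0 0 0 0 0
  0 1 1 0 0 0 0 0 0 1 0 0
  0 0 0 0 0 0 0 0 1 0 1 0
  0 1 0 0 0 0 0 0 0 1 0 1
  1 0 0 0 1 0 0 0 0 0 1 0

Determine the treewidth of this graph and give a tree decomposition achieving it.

The largest bag has 4 vertices, giving width 3; this decomposition certifies tw(G) ≤ 3. For the lower bound: the 4 vertex sets {0,5,6}, {11}, {4}, {1,3,7,10} are disjoint, each induces a connected subgraph, and every pair is joined by at least one edge of G. Contracting each set to a single vertex therefore yields K_{4} as a minor, and since treewidth is minor-monotone, tw(G) ≥ tw(K_{4}) = 3. The upper and lower bounds meet at 3, so that is the treewidth.

Treewidth 3.
One optimal decomposition is:
Bags: B1 = {0, 5, 6, 11}  B2 = {4, 5, 6, 11}  B3 = {3, 4, 5, 11}  B4 = {3, 4, 10, 11}  B5 = {1, 3, 4, 10}  B6 = {1, 3, 7, 10}  B7 = {1, 7, 9, 10}  B8 = {1, 7, 8, 9}  B9 = {2, 7, 8, 9}
Tree: B1–B2, B2–B3, B3–B4, B4–B5, B5–B6, B6–B7, B7–B8, B8–B9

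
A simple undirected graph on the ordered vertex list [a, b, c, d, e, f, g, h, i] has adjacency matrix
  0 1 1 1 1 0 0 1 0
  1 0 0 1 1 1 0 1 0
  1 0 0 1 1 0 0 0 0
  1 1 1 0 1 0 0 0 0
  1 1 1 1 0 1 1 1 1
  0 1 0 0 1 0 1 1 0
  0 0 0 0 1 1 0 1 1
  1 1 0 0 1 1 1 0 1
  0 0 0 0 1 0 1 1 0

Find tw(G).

3

A width-3 tree decomposition is:
Bags: B1 = {e, g, h, i}  B2 = {e, f, g, h}  B3 = {b, e, f, h}  B4 = {a, b, e, h}  B5 = {a, b, d, e}  B6 = {a, c, d, e}
Tree: B1–B2, B2–B3, B3–B4, B4–B5, B5–B6
The largest bag has 4 vertices, giving width 3; this decomposition certifies tw(G) ≤ 3. Conversely, {a, c, d, e} is a clique of size 4, and the vertices of any clique must share a bag in every tree decomposition; so some bag has ≥ 4 vertices and tw(G) ≥ 3. Hence tw(G) = 3 exactly.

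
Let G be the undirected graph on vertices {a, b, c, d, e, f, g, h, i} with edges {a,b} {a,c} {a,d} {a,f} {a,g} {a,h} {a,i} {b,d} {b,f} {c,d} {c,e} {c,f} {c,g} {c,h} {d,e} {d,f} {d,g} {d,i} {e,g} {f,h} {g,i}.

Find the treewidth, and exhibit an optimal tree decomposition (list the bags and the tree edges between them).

Every bag has size at most 4, so the width is 4 − 1 = 3 and tw(G) ≤ 3. Conversely, {c, d, e, g} is a clique of size 4, and the vertices of any clique must share a bag in every tree decomposition; so some bag has ≥ 4 vertices and tw(G) ≥ 3. The upper and lower bounds meet at 3, so that is the treewidth.

Treewidth 3.
Bags: B1 = {a, c, d, f}  B2 = {a, c, f, h}  B3 = {a, c, d, g}  B4 = {a, b, d, f}  B5 = {c, d, e, g}  B6 = {a, d, g, i}
Tree: B1–B2, B1–B3, B1–B4, B3–B5, B3–B6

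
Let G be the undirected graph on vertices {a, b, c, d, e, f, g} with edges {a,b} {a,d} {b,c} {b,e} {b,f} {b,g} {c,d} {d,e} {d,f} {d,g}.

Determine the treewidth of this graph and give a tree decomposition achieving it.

Treewidth 2.
One such decomposition:
Bags: B1 = {b, d, g}  B2 = {b, c, d}  B3 = {b, d, e}  B4 = {a, b, d}  B5 = {b, d, f}
Tree: B1–B2, B2–B3, B3–B4, B4–B5

Each bag holds 3 vertices, so the decomposition has width 2, which upper-bounds the treewidth. Since d–g–b–c–d is a cycle in G, G is not acyclic. Forests are exactly the graphs of treewidth ≤ 1, so tw(G) ≥ 2. The upper and lower bounds meet at 2, so that is the treewidth.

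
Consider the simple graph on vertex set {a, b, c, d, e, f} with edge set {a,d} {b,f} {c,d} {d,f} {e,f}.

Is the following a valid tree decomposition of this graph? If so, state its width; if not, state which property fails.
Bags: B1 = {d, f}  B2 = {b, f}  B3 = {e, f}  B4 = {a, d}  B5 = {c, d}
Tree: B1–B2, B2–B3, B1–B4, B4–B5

Yes; width 1.

Every vertex of G appears in some bag (union = {a, b, c, d, e, f}); every edge is covered by a bag; and for each vertex v the set of bags containing v is connected in the bag tree. The decomposition is therefore valid. The largest bag has 2 vertices, so the width is 1.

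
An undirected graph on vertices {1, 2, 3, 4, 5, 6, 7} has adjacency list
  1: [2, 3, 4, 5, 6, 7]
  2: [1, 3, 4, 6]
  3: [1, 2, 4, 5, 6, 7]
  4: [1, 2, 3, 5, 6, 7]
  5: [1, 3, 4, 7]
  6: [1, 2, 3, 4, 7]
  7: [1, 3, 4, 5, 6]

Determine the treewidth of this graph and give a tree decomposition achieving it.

Treewidth 4.
Bags: B1 = {1, 2, 3, 4, 6}  B2 = {1, 3, 4, 6, 7}  B3 = {1, 3, 4, 5, 7}
Tree: B1–B2, B2–B3

Each bag holds 5 vertices, so the decomposition has width 4, which upper-bounds the treewidth. Conversely, {1, 3, 4, 5, 7} is a clique of size 5, and the vertices of any clique must share a bag in every tree decomposition; so some bag has ≥ 5 vertices and tw(G) ≥ 4. Therefore the treewidth is 4.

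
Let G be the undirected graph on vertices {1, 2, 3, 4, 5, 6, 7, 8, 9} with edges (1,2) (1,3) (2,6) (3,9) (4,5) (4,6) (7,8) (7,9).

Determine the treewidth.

A width-1 tree decomposition is:
Bags: B1 = {7, 8}  B2 = {7, 9}  B3 = {3, 9}  B4 = {1, 3}  B5 = {1, 2}  B6 = {2, 6}  B7 = {4, 6}  B8 = {4, 5}
Tree: B1–B2, B2–B3, B3–B4, B4–B5, B5–B6, B6–B7, B7–B8
Each bag holds 2 vertices, so the decomposition has width 1, which upper-bounds the treewidth. G has an edge, so its treewidth is at least 1. Therefore the treewidth is 1.

1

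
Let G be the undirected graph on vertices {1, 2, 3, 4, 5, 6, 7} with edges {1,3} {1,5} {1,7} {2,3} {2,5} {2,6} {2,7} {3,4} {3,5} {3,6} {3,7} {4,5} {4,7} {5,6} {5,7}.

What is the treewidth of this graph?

3

A width-3 tree decomposition is:
Bags: B1 = {2, 3, 5, 7}  B2 = {3, 4, 5, 7}  B3 = {1, 3, 5, 7}  B4 = {2, 3, 5, 6}
Tree: B1–B2, B1–B3, B1–B4
Each bag holds 4 vertices, so the decomposition has width 3, which upper-bounds the treewidth. For the lower bound, the 4 vertices {2, 3, 5, 6} are pairwise adjacent, and any tree decomposition puts a clique entirely inside one bag — forcing width ≥ 3. Hence tw(G) = 3 exactly.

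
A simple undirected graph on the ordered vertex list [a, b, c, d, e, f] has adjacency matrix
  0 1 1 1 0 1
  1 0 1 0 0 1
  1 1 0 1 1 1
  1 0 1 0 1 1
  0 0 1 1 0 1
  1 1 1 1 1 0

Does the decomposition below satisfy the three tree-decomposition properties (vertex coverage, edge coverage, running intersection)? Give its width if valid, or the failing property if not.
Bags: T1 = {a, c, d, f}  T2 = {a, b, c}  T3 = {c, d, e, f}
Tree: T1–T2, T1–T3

A tree decomposition must satisfy three properties: every vertex lies in some bag; for every edge, both endpoints lie together in some bag; and for every vertex, the bags containing it form a connected subtree. Here edge (f,b) lies in no bag, so the decomposition is invalid.

No — edge (f,b) lies in no bag.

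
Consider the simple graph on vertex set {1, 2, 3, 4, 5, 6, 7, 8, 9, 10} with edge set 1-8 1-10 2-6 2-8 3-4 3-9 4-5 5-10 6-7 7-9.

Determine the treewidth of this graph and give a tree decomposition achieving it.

Treewidth 2.
Bags: B1 = {3, 7, 9}  B2 = {3, 4, 7}  B3 = {4, 5, 7}  B4 = {5, 7, 10}  B5 = {1, 7, 10}  B6 = {1, 7, 8}  B7 = {2, 7, 8}  B8 = {2, 6, 7}
Tree: B1–B2, B2–B3, B3–B4, B4–B5, B5–B6, B6–B7, B7–B8

Every bag has size at most 3, so the width is 3 − 1 = 2 and tw(G) ≤ 2. Since 7–9–3–4–5–10–1–8–2–6–7 is a cycle in G, G is not acyclic. Forests are exactly the graphs of treewidth ≤ 1, so tw(G) ≥ 2. The upper and lower bounds meet at 2, so that is the treewidth.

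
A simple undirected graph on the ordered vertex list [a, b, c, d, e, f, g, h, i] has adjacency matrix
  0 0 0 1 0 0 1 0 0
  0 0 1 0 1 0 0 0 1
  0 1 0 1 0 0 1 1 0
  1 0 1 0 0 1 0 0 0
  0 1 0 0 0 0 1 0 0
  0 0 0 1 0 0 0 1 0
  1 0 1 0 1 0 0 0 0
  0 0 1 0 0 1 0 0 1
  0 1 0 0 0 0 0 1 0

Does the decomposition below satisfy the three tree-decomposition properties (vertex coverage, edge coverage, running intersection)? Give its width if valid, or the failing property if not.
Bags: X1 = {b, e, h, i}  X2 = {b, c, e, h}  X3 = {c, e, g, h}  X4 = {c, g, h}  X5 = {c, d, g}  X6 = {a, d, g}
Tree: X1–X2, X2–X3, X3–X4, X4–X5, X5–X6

A tree decomposition must satisfy three properties: every vertex lies in some bag; for every edge, both endpoints lie together in some bag; and for every vertex, the bags containing it form a connected subtree. Here vertex f appears in no bag, so the decomposition is invalid.

No — vertex f appears in no bag.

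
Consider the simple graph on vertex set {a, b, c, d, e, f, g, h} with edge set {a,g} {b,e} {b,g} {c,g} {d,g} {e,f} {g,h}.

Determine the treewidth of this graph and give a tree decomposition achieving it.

Treewidth 1.
One optimal decomposition is:
Bags: B1 = {b, g}  B2 = {b, e}  B3 = {e, f}  B4 = {c, g}  B5 = {g, h}  B6 = {a, g}  B7 = {d, g}
Tree: B1–B2, B2–B3, B1–B4, B1–B5, B1–B6, B6–B7

Each bag holds 2 vertices, so the decomposition has width 1, which upper-bounds the treewidth. G has an edge, so its treewidth is at least 1. The upper and lower bounds meet at 1, so that is the treewidth.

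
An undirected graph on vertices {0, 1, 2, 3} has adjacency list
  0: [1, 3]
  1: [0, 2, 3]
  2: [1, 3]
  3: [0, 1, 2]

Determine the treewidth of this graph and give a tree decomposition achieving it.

Treewidth 2.
Bags: B1 = {1, 2, 3}  B2 = {0, 1, 3}
Tree: B1–B2

Every bag has size at most 3, so the width is 3 − 1 = 2 and tw(G) ≤ 2. Conversely, {0, 1, 3} is a clique of size 3, and the vertices of any clique must share a bag in every tree decomposition; so some bag has ≥ 3 vertices and tw(G) ≥ 2. Combining the bounds, tw(G) = 2.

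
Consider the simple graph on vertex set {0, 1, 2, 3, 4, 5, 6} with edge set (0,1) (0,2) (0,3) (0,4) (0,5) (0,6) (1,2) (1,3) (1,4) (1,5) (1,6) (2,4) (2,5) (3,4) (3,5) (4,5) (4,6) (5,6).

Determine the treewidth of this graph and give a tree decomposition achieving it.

Every bag has size at most 5, so the width is 5 − 1 = 4 and tw(G) ≤ 4. On the other hand G contains the 5-clique {0, 1, 2, 4, 5}. A clique must lie in a single bag of any decomposition, so no decomposition can have width below 4. Combining the bounds, tw(G) = 4.

Treewidth 4.
Bags: B1 = {0, 1, 3, 4, 5}  B2 = {0, 1, 2, 4, 5}  B3 = {0, 1, 4, 5, 6}
Tree: B1–B2, B2–B3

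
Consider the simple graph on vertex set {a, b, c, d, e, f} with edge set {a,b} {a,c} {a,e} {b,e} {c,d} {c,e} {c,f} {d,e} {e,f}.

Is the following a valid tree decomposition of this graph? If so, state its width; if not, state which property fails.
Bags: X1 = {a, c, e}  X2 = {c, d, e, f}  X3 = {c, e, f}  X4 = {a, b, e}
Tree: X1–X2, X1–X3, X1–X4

No — bags containing vertex f are not connected in the tree.

A tree decomposition must satisfy three properties: every vertex lies in some bag; for every edge, both endpoints lie together in some bag; and for every vertex, the bags containing it form a connected subtree. Here bags containing vertex f are not connected in the tree, so the decomposition is invalid.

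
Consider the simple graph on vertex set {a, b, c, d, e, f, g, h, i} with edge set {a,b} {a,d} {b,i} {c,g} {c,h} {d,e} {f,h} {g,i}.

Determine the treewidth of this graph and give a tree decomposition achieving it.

Every bag has size at most 2, so the width is 2 − 1 = 1 and tw(G) ≤ 1. Since G has at least one edge (e.g. f–h), it is not an edgeless graph, so tw(G) ≥ 1. The upper and lower bounds meet at 1, so that is the treewidth.

Treewidth 1.
One such decomposition:
Bags: B1 = {f, h}  B2 = {c, h}  B3 = {c, g}  B4 = {g, i}  B5 = {b, i}  B6 = {a, b}  B7 = {a, d}  B8 = {d, e}
Tree: B1–B2, B2–B3, B3–B4, B4–B5, B5–B6, B6–B7, B7–B8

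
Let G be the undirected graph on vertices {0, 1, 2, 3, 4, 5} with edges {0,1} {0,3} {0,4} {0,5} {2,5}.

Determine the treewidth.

A width-1 tree decomposition is:
Bags: B1 = {2, 5}  B2 = {0, 5}  B3 = {0, 1}  B4 = {0, 4}  B5 = {0, 3}
Tree: B1–B2, B2–B3, B3–B4, B4–B5
Each bag holds 2 vertices, so the decomposition has width 1, which upper-bounds the treewidth. Any graph with an edge has treewidth ≥ 1, and G has the edge 5–2. Hence tw(G) = 1 exactly.

1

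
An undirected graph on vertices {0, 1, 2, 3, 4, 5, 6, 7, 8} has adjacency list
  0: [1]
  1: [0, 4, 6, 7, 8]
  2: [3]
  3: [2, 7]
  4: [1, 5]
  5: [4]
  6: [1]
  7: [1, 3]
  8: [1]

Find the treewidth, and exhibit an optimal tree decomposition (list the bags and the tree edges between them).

Treewidth 1.
One optimal decomposition is:
Bags: B1 = {1, 7}  B2 = {0, 1}  B3 = {3, 7}  B4 = {1, 4}  B5 = {2, 3}  B6 = {1, 8}  B7 = {4, 5}  B8 = {1, 6}
Tree: B1–B2, B1–B3, B2–B4, B3–B5, B2–B6, B4–B7, B6–B8

Every bag has size at most 2, so the width is 2 − 1 = 1 and tw(G) ≤ 1. G has an edge, so its treewidth is at least 1. Hence tw(G) = 1 exactly.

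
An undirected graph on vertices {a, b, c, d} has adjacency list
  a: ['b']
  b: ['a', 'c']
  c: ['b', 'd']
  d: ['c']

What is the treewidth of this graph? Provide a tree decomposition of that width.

Treewidth 1.
Bags: B1 = {a, b}  B2 = {b, c}  B3 = {c, d}
Tree: B1–B2, B2–B3

Each bag holds 2 vertices, so the decomposition has width 1, which upper-bounds the treewidth. Since G has at least one edge (e.g. a–b), it is not an edgeless graph, so tw(G) ≥ 1. The upper and lower bounds meet at 1, so that is the treewidth.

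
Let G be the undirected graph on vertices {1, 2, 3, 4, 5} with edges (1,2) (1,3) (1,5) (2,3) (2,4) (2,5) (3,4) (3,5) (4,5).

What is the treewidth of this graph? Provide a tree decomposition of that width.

Treewidth 3.
Bags: B1 = {2, 3, 4, 5}  B2 = {1, 2, 3, 5}
Tree: B1–B2

The largest bag has 4 vertices, giving width 3; this decomposition certifies tw(G) ≤ 3. For the lower bound, the 4 vertices {1, 2, 3, 5} are pairwise adjacent, and any tree decomposition puts a clique entirely inside one bag — forcing width ≥ 3. Hence tw(G) = 3 exactly.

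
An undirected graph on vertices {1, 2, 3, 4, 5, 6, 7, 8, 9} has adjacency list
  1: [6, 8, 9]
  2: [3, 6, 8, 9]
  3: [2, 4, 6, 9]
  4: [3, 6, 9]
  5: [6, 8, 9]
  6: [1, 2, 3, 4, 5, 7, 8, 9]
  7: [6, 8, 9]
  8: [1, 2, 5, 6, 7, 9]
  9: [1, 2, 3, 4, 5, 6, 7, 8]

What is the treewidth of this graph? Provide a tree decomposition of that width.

Each bag holds 4 vertices, so the decomposition has width 3, which upper-bounds the treewidth. For the lower bound, the 4 vertices {1, 6, 8, 9} are pairwise adjacent, and any tree decomposition puts a clique entirely inside one bag — forcing width ≥ 3. Therefore the treewidth is 3.

Treewidth 3.
One such decomposition:
Bags: B1 = {3, 4, 6, 9}  B2 = {2, 3, 6, 9}  B3 = {2, 6, 8, 9}  B4 = {6, 7, 8, 9}  B5 = {1, 6, 8, 9}  B6 = {5, 6, 8, 9}
Tree: B1–B2, B2–B3, B3–B4, B4–B5, B4–B6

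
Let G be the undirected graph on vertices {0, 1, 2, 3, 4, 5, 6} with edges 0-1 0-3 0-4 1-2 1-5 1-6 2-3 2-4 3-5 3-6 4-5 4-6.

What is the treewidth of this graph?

3

A width-3 tree decomposition is:
Bags: B1 = {0, 1, 3, 4}  B2 = {1, 3, 4, 6}  B3 = {1, 3, 4, 5}  B4 = {1, 2, 3, 4}
Tree: B1–B2, B2–B3, B3–B4
The largest bag has 4 vertices, giving width 3; this decomposition certifies tw(G) ≤ 3. For the lower bound: the 4 vertex sets {0,3}, {4,6}, {1}, {5} are disjoint, each induces a connected subgraph, and every pair is joined by at least one edge of G. Contracting each set to a single vertex therefore yields K_{4} as a minor, and since treewidth is minor-monotone, tw(G) ≥ tw(K_{4}) = 3. The upper and lower bounds meet at 3, so that is the treewidth.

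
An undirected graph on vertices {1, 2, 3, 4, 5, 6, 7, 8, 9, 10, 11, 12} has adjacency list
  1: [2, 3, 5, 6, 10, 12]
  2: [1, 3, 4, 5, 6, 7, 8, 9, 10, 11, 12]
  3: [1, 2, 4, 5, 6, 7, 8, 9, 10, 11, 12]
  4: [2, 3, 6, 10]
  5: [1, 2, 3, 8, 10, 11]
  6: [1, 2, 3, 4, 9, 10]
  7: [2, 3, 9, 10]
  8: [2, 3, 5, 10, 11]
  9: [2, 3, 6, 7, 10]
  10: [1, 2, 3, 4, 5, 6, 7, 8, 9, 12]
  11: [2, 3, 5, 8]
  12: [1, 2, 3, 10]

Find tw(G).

4

A width-4 tree decomposition is:
Bags: B1 = {1, 2, 3, 6, 10}  B2 = {1, 2, 3, 10, 12}  B3 = {1, 2, 3, 5, 10}  B4 = {2, 3, 6, 9, 10}  B5 = {2, 3, 7, 9, 10}  B6 = {2, 3, 5, 8, 10}  B7 = {2, 3, 5, 8, 11}  B8 = {2, 3, 4, 6, 10}
Tree: B1–B2, B1–B3, B1–B4, B4–B5, B3–B6, B6–B7, B1–B8
Every bag has size at most 5, so the width is 5 − 1 = 4 and tw(G) ≤ 4. On the other hand G contains the 5-clique {1, 2, 3, 10, 12}. A clique must lie in a single bag of any decomposition, so no decomposition can have width below 4. The upper and lower bounds meet at 4, so that is the treewidth.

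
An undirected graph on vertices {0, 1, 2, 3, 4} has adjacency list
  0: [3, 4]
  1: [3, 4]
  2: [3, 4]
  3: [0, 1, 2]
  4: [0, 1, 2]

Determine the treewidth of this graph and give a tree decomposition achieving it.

Treewidth 2.
Bags: B1 = {0, 3, 4}  B2 = {2, 3, 4}  B3 = {1, 3, 4}
Tree: B1–B2, B2–B3

Each bag holds 3 vertices, so the decomposition has width 2, which upper-bounds the treewidth. For the lower bound, G contains the cycle 3–0–4–2–3, so G is not a forest; only forests have treewidth ≤ 1, hence tw(G) ≥ 2. Hence tw(G) = 2 exactly.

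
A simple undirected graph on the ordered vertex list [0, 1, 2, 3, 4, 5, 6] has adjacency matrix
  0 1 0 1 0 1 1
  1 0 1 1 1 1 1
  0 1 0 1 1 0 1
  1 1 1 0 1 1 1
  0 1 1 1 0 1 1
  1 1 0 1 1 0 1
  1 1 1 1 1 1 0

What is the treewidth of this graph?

A width-4 tree decomposition is:
Bags: B1 = {1, 3, 4, 5, 6}  B2 = {0, 1, 3, 5, 6}  B3 = {1, 2, 3, 4, 6}
Tree: B1–B2, B1–B3
The largest bag has 5 vertices, giving width 4; this decomposition certifies tw(G) ≤ 4. On the other hand G contains the 5-clique {0, 1, 3, 5, 6}. A clique must lie in a single bag of any decomposition, so no decomposition can have width below 4. The upper and lower bounds meet at 4, so that is the treewidth.

4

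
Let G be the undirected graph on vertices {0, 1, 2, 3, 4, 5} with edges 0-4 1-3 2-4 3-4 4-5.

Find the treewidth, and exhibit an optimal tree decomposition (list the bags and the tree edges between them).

Treewidth 1.
One optimal decomposition is:
Bags: B1 = {2, 4}  B2 = {0, 4}  B3 = {4, 5}  B4 = {3, 4}  B5 = {1, 3}
Tree: B1–B2, B2–B3, B1–B4, B4–B5

The largest bag has 2 vertices, giving width 1; this decomposition certifies tw(G) ≤ 1. Any graph with an edge has treewidth ≥ 1, and G has the edge 4–2. Combining the bounds, tw(G) = 1.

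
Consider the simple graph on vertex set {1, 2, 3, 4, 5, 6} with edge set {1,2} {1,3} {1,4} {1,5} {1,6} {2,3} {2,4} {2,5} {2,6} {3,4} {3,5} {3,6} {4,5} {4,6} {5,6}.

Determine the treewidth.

A width-5 tree decomposition is:
Bags: B1 = {1, 2, 3, 4, 5, 6}
Tree: (single bag)
With just one bag of size 6, the width is 6 − 1 = 5, so tw(G) ≤ 5. For the lower bound, the 6 vertices {1, 2, 3, 4, 5, 6} are pairwise adjacent, and any tree decomposition puts a clique entirely inside one bag — forcing width ≥ 5. Combining the bounds, tw(G) = 5.

5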